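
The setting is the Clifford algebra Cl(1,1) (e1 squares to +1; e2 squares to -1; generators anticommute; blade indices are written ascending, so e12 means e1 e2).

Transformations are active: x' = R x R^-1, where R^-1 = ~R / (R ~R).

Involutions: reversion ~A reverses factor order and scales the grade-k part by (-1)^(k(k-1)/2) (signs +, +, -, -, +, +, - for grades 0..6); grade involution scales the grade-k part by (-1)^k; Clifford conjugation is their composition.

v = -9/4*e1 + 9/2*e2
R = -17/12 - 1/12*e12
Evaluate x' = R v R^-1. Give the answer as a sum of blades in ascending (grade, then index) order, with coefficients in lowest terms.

~R = -17/12 + 1/12*e12, and R ~R = 2, so R^-1 = ~R / (2).
R v = 57/16*e1 - 105/16*e2
Answer: -179/64*e1 + 307/64*e2


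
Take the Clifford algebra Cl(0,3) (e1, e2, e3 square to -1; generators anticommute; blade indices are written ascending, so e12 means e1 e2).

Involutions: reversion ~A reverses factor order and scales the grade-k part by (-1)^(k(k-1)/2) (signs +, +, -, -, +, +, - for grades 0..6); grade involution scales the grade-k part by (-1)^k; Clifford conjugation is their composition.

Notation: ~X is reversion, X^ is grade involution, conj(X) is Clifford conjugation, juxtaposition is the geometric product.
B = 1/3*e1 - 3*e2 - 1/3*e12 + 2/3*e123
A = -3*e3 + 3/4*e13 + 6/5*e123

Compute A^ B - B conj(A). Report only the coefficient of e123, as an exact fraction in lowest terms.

first term: -4/5 + 1/2*e2 - 3/20*e3 - 2*e12 + 13/5*e13 + 193/20*e23 + 5/4*e123
second term: 4/5 - 1/2*e2 + 13/20*e3 - 2*e12 - 13/5*e13 - 183/20*e23 - 13/4*e123
Answer: 9/2


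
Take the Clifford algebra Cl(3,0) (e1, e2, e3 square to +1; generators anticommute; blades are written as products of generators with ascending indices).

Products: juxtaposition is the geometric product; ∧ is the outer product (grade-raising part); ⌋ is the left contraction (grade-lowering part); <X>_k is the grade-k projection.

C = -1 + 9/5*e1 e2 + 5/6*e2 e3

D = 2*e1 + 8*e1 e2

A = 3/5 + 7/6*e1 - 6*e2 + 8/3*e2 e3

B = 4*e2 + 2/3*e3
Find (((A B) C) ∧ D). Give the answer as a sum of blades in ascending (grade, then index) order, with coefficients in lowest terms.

step 1: -24 + 188/45*e2 - 154/15*e3 + 14/3*e1 e2 + 7/9*e1 e3 - 4*e2 e3
step 2: 284/15 - 188/25*e1 + 197/45*e2 + 1856/135*e3 - 13099/270*e1 e2 + 464/45*e1 e3 - 73/5*e2 e3 - 462/25*e1 e2 e3
step 3: 568/15*e1 + 6422/45*e1 e2 - 3712/135*e1 e3 + 10906/135*e1 e2 e3
Answer: 568/15*e1 + 6422/45*e1 e2 - 3712/135*e1 e3 + 10906/135*e1 e2 e3


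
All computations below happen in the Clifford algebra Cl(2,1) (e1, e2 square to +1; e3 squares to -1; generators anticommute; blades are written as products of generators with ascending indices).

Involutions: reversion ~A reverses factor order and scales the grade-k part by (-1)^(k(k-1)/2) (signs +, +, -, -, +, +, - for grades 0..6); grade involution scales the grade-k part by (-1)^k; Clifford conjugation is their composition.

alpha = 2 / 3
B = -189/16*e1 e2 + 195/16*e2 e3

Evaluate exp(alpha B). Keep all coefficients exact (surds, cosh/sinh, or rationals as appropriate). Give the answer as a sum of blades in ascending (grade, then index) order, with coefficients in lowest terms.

B^2 term by term: the squares give (-189/16)^2*(e1 e2)^2 + (195/16)^2*(e2 e3)^2 = 35721/256*(-1) + 38025/256*(+1) = 9 (each basis 2-blade squares to minus the product of its generators' squares); cross terms between blades sharing an index anticommute and cancel. So B^2 = 9.
B^2 = 9 — hyperbolic case — the even/odd split gives cosh and sinh: l = 3, alpha*l = 2, so exp(alpha B) = cosh(2) + (sinh(2)/3)*B = cosh(2) + (sinh(2)/3)*B.
Answer: cosh(2) - 63*sinh(2)/16*e1 e2 + 65*sinh(2)/16*e2 e3


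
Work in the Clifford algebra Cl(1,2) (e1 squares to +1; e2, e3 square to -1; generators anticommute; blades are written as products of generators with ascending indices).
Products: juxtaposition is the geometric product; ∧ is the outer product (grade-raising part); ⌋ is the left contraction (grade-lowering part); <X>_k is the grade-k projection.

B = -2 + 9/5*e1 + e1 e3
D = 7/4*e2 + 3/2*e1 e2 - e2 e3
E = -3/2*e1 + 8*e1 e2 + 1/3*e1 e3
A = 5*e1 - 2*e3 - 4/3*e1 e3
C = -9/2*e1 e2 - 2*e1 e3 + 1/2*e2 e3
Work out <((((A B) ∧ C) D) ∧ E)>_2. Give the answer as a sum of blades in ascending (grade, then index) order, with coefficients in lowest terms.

step 1: 23/3 - 12*e1 + 57/5*e3 + 94/15*e1 e3
step 2: -69/2*e1 e2 - 46/3*e1 e3 + 23/6*e2 e3 - 573/10*e1 e2 e3
step 3: -575/12 + 123/40*e1 - 9509/120*e3 + 46/3*e1 e2 - 5161/40*e1 e3 - 23*e2 e3 + 161/6*e1 e2 e3
step 4: 575/8*e1 - 1150/3*e1 e2 - 97081/720*e1 e3 - 17983/30*e1 e2 e3
step 5: -1150/3*e1 e2 - 97081/720*e1 e3
Answer: -1150/3*e1 e2 - 97081/720*e1 e3


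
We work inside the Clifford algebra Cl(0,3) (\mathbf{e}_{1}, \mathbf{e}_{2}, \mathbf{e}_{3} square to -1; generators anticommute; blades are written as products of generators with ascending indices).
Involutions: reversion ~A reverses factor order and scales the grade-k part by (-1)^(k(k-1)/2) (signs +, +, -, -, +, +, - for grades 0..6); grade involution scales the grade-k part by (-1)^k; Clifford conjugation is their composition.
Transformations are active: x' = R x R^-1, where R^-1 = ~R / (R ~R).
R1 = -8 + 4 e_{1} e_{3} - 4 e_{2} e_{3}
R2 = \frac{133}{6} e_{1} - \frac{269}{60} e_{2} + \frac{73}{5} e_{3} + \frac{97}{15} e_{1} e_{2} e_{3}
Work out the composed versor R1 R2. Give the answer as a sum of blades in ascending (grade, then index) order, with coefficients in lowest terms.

Distribute over the terms of R1 (each basis-blade product reordered to ascending indices, repeated generators contracted through their squares):
(-8) R2 = -\frac{532}{3} e_{1} + \frac{538}{15} e_{2} - \frac{584}{5} e_{3} - \frac{776}{15} e_{1} e_{2} e_{3}
(4 e_{1} e_{3}) R2 = -\frac{292}{5} e_{1} + \frac{388}{15} e_{2} + \frac{266}{3} e_{3} + \frac{269}{15} e_{1} e_{2} e_{3}
(-4 e_{2} e_{3}) R2 = \frac{388}{15} e_{1} + \frac{292}{5} e_{2} + \frac{269}{15} e_{3} - \frac{266}{3} e_{1} e_{2} e_{3}
Summing the partial products and collecting blades:
Answer: -\frac{3148}{15} e_{1} + \frac{1802}{15} e_{2} - \frac{51}{5} e_{3} - \frac{1837}{15} e_{1} e_{2} e_{3}


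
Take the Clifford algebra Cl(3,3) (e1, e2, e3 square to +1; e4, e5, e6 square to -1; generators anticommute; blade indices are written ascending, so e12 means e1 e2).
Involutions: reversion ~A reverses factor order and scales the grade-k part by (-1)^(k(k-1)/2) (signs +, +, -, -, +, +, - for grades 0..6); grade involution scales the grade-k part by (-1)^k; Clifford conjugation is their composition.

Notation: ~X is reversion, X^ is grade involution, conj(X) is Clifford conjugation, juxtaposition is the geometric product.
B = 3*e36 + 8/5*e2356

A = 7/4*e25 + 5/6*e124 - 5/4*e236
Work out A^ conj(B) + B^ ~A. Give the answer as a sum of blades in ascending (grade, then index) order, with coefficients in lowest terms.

first term: -15/4*e2 - 2*e5 - 14/5*e36 + 21/4*e2356 - 5/2*e12346 - 4/3*e13456
second term: 15/4*e2 + 2*e5 + 14/5*e36 + 21/4*e2356 + 5/2*e12346 + 4/3*e13456
Answer: 21/2*e2356


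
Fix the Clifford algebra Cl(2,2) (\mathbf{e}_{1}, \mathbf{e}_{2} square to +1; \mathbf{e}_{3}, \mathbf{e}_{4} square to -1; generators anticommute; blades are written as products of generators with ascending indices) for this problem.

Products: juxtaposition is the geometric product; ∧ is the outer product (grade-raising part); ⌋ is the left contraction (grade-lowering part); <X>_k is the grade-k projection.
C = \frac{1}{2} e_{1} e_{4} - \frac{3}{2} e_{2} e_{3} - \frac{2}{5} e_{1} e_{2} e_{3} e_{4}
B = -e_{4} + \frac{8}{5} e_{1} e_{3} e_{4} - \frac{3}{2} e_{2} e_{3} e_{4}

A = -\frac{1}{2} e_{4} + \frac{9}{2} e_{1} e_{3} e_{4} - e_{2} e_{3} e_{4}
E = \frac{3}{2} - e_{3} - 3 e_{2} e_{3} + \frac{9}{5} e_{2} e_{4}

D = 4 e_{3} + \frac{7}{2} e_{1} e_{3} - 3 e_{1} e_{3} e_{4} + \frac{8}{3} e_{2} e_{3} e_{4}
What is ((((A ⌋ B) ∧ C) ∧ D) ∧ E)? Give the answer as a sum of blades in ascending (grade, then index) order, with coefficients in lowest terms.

step 1: -\frac{46}{5} + \frac{4}{5} e_{1} e_{3} - \frac{3}{4} e_{2} e_{3}
step 2: -\frac{23}{5} e_{1} e_{4} + \frac{69}{5} e_{2} e_{3} + \frac{661}{200} e_{1} e_{2} e_{3} e_{4}
step 3: \frac{92}{5} e_{1} e_{3} e_{4}
step 4: \frac{138}{5} e_{1} e_{3} e_{4}
Answer: \frac{138}{5} e_{1} e_{3} e_{4}


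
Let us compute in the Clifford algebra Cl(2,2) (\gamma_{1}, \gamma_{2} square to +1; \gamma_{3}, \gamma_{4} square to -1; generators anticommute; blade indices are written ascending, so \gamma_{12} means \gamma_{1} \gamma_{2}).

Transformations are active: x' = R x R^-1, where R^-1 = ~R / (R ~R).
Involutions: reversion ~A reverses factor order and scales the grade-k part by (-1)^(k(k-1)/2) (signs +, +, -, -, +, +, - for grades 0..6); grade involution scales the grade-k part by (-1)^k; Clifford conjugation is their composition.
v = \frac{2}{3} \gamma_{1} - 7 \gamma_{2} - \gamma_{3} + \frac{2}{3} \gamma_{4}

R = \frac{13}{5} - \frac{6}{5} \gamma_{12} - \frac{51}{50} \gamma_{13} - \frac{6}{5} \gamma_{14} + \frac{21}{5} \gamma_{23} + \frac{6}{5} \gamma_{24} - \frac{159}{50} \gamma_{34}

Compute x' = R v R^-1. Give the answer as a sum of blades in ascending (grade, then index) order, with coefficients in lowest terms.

~R = \frac{13}{5} + \frac{6}{5} \gamma_{12} + \frac{51}{50} \gamma_{13} + \frac{6}{5} \gamma_{14} - \frac{21}{5} \gamma_{23} - \frac{6}{5} \gamma_{24} + \frac{159}{50} \gamma_{34}, and R ~R = -\frac{406}{125}, so R^-1 = ~R / (-\frac{406}{125}).
R v = \frac{1487}{150} \gamma_{1} - 14 \gamma_{2} + \frac{148}{5} \gamma_{3} + \frac{2117}{150} \gamma_{4} - \frac{157}{50} \gamma_{123} - \frac{42}{5} \gamma_{124} - 4 \gamma_{134} + \frac{1313}{50} \gamma_{234}
Answer: -\frac{23567}{609} \gamma_{1} + \frac{2107}{29} \gamma_{2} - \frac{2061}{29} \gamma_{3} + \frac{24943}{609} \gamma_{4}


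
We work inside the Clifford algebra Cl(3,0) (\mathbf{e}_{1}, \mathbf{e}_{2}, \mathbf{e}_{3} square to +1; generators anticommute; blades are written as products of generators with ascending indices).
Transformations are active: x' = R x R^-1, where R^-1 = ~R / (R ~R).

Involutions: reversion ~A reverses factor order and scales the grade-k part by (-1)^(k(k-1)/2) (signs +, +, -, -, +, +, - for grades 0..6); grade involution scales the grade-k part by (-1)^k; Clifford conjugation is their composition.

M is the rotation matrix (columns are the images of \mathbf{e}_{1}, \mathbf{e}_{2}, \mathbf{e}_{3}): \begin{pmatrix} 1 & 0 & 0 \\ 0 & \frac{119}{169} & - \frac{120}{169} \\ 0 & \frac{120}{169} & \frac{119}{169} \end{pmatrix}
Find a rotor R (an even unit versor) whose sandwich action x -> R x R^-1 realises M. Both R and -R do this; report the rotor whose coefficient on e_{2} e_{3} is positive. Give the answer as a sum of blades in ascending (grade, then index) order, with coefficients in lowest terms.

Method: write R = a + b12*e_{1} e_{2} + b13*e_{1} e_{3} + b23*e_{2} e_{3} with a^2 + b12^2 + b13^2 + b23^2 = 1 (so R^-1 = ~R). Expanding the columns R e_j ~R gives tr M = 4a^2 - 1 and, from the antisymmetric part, M21 - M12 = -4a*b12, M13 - M31 = 4a*b13, M32 - M23 = -4a*b23.
Here tr M = \frac{407}{169}, so a^2 = (1 + tr M)/4 = \frac{144}{169} and a = ±\frac{12}{13}. Taking a = \frac{12}{13}: M21 - M12 = 0, M13 - M31 = 0, M32 - M23 = \frac{240}{169}, giving b12 = 0, b13 = 0, b23 = -\frac{5}{13}, i.e. R = \frac{12}{13} - \frac{5}{13} e_{2} e_{3}.
Its e_{2} e_{3} coefficient is negative, so report the other preimage -R.
Answer: -\frac{12}{13} + \frac{5}{13} e_{2} e_{3}. Uniqueness: Spin(3) -> SO(3) maps R and -R to the same rotation of trace \frac{407}{169}; fixing the sign of the e_{2} e_{3} coefficient removes the ambiguity.


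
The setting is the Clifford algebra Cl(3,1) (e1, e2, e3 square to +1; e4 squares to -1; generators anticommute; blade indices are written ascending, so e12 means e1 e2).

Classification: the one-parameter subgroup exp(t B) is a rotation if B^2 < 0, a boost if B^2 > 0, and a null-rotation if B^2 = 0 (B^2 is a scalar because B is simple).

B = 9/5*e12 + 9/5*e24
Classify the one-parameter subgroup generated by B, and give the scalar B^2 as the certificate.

B^2 term by term: the squares give (9/5)^2*(e12)^2 + (9/5)^2*(e24)^2 = 81/25*(-1) + 81/25*(+1) = 0 (each basis 2-blade squares to minus the product of its generators' squares); cross terms between blades sharing an index anticommute and cancel. So B^2 = 0.
Answer: null-rotation, certificate B^2 = 0. The class reads off the invariant scalar 0 directly.


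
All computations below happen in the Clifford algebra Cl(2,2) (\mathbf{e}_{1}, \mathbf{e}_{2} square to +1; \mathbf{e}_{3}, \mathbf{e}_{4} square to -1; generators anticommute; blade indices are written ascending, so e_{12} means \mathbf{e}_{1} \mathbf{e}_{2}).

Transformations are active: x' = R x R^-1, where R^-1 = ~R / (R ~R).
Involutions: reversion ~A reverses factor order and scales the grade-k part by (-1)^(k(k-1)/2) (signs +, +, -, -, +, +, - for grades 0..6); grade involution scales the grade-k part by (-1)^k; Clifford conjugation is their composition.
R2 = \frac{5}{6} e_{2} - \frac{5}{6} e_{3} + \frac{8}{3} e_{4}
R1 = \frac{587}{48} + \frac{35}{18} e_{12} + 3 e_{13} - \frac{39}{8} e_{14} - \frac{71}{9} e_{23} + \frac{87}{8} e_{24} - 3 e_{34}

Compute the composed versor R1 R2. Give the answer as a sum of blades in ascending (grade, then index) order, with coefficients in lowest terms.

Distribute over the terms of R2 (each basis-blade product reordered to ascending indices, repeated generators contracted through their squares):
R1 (\frac{5}{6} e_{2}) = \frac{175}{108} e_{1} + \frac{2935}{288} e_{2} + \frac{355}{54} e_{3} - \frac{145}{16} e_{4} - \frac{5}{2} e_{123} + \frac{65}{16} e_{124} - \frac{5}{2} e_{234}
R1 (-\frac{5}{6} e_{3}) = \frac{5}{2} e_{1} - \frac{355}{54} e_{2} - \frac{2935}{288} e_{3} + \frac{5}{2} e_{4} - \frac{175}{108} e_{123} - \frac{65}{16} e_{134} + \frac{145}{16} e_{234}
R1 (\frac{8}{3} e_{4}) = 13 e_{1} - 29 e_{2} + 8 e_{3} + \frac{587}{18} e_{4} + \frac{140}{27} e_{124} + 8 e_{134} - \frac{568}{27} e_{234}
Summing the partial products and collecting blades:
Answer: \frac{1849}{108} e_{1} - \frac{21931}{864} e_{2} + \frac{3787}{864} e_{3} + \frac{3751}{144} e_{4} - \frac{445}{108} e_{123} + \frac{3995}{432} e_{124} + \frac{63}{16} e_{134} - \frac{6253}{432} e_{234}


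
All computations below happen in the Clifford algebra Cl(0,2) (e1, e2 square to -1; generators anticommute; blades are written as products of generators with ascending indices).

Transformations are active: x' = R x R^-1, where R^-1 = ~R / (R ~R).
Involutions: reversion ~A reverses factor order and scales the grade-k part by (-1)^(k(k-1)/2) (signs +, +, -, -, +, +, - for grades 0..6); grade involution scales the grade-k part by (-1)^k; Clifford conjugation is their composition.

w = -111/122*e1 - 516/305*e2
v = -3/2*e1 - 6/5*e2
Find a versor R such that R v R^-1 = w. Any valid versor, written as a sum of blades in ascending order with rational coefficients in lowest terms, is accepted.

Why this works: both vectors square to -369/100, so q(v) = q(w) and R = v + w = -147/61*e1 - 882/305*e2 carries v to w — its own direction survives, the complement (v - w)/2 flips.
Answer: -147/61*e1 - 882/305*e2


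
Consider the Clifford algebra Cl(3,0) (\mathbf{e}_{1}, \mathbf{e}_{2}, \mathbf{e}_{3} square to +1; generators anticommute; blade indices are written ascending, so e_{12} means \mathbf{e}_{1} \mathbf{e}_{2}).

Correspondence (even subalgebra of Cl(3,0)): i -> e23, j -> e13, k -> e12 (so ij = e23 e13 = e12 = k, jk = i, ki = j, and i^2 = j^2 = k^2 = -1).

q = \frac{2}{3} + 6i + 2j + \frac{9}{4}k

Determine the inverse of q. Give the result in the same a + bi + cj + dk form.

In blades: q = \frac{2}{3} + \frac{9}{4} e_{12} + 2 e_{13} + 6 e_{23}.
With qbar = \frac{2}{3} - \frac{9}{4} e_{12} - 2 e_{13} - 6 e_{23} (scalar fixed, mapped units negated), q qbar = \frac{6553}{144} (the sum of squared coefficients), so q^-1 = qbar / (\frac{6553}{144}) = \frac{96}{6553} - \frac{324}{6553} e_{12} - \frac{288}{6553} e_{13} - \frac{864}{6553} e_{23}; translating back:
Answer: \frac{96}{6553} - \frac{864}{6553}i - \frac{288}{6553}j - \frac{324}{6553}k


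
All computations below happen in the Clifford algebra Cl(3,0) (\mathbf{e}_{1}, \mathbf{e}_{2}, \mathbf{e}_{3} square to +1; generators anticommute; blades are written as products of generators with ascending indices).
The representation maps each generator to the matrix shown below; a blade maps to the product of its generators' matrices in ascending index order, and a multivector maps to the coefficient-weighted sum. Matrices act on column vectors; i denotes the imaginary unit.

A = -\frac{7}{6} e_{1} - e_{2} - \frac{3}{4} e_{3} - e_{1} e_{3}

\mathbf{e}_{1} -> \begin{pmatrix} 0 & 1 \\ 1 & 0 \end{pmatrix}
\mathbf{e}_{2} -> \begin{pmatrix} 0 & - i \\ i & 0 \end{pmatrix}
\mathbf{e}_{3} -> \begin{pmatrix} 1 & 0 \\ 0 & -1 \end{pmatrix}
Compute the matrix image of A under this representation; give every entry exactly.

Bivector images (products of the table entries): rho(e_{1} e_{3}) = rho(\mathbf{e}_{1})rho(\mathbf{e}_{3}) = \begin{pmatrix} 0 & -1 \\ 1 & 0 \end{pmatrix}.
M = (-\frac{7}{6})*rho(e_{1}) + (-1)*rho(e_{2}) + (-\frac{3}{4})*rho(e_{3}) + (-1)*rho(e_{1} e_{3}), summed entrywise:
Answer: \begin{pmatrix} - \frac{3}{4} & - \frac{1}{6} + i \\ - \frac{13}{6} - i & \frac{3}{4} \end{pmatrix}


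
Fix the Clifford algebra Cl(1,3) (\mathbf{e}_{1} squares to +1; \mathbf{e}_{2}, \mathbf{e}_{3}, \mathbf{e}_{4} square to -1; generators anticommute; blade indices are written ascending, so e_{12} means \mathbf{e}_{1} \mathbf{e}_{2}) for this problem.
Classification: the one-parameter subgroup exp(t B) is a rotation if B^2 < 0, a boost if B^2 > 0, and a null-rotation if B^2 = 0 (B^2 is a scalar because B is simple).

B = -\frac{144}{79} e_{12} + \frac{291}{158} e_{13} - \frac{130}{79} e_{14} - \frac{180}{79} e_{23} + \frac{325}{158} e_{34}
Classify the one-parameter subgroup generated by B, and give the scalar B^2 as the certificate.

B^2 term by term: the squares give (-\frac{144}{79})^2*(e_{12})^2 + (\frac{291}{158})^2*(e_{13})^2 + (-\frac{130}{79})^2*(e_{14})^2 + (-\frac{180}{79})^2*(e_{23})^2 + (\frac{325}{158})^2*(e_{34})^2 = \frac{20736}{6241}*(+1) + \frac{84681}{24964}*(+1) + \frac{16900}{6241}*(+1) + \frac{32400}{6241}*(-1) + \frac{105625}{24964}*(-1) = 0 (each basis 2-blade squares to minus the product of its generators' squares); cross terms between blades sharing an index anticommute and cancel; the commuting (index-disjoint) pairs give grade-4 terms 2*c*c'*(blade product), which cancel blade by blade — e_{1234}: -\frac{46800}{6241} + \frac{46800}{6241} = 0 — confirming B is simple. So B^2 = 0.
Answer: null-rotation, certificate B^2 = 0. Note: conjugating B changes its blade decomposition but never the scalar B^2 = 0, whose sign settles the classification.


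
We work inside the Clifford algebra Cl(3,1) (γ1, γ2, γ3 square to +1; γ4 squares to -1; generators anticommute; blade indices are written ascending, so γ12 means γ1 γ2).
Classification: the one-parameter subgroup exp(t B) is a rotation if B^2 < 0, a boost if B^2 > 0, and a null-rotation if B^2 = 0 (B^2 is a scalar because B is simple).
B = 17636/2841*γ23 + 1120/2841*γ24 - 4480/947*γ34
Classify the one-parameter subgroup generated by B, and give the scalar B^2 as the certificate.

B^2 term by term: the squares give (17636/2841)^2*(γ23)^2 + (1120/2841)^2*(γ24)^2 + (-4480/947)^2*(γ34)^2 = 311028496/8071281*(-1) + 1254400/8071281*(+1) + 20070400/896809*(+1) = -16 (each basis 2-blade squares to minus the product of its generators' squares); cross terms between blades sharing an index anticommute and cancel. So B^2 = -16.
Answer: rotation, certificate B^2 = -16. Because -16 is invariant under every versor sandwich, the classification follows from its sign alone.


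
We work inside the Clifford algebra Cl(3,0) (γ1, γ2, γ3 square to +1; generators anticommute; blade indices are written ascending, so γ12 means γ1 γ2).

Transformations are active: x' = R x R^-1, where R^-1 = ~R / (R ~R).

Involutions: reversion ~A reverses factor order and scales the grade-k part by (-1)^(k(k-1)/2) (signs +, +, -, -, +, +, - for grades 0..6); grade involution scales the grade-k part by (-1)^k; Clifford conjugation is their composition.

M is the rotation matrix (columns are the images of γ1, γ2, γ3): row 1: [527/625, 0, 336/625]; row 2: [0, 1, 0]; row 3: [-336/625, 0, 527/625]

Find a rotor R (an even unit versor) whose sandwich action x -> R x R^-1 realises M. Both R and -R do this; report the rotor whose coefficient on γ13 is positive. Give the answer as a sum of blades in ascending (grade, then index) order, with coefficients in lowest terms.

Method: write R = a + b12*γ12 + b13*γ13 + b23*γ23 with a^2 + b12^2 + b13^2 + b23^2 = 1 (so R^-1 = ~R). Expanding the columns R e_j ~R gives tr M = 4a^2 - 1 and, from the antisymmetric part, M21 - M12 = -4a*b12, M13 - M31 = 4a*b13, M32 - M23 = -4a*b23.
Here tr M = 1679/625, so a^2 = (1 + tr M)/4 = 576/625 and a = ±24/25. Taking a = 24/25: M21 - M12 = 0, M13 - M31 = 672/625, M32 - M23 = 0, giving b12 = 0, b13 = 7/25, b23 = 0, i.e. R = 24/25 + 7/25*γ13.
Its γ13 coefficient is already positive.
Answer: 24/25 + 7/25*γ13. Uniqueness: Spin(3) -> SO(3) maps R and -R to the same rotation of trace 1679/625; fixing the sign of the γ13 coefficient removes the ambiguity.


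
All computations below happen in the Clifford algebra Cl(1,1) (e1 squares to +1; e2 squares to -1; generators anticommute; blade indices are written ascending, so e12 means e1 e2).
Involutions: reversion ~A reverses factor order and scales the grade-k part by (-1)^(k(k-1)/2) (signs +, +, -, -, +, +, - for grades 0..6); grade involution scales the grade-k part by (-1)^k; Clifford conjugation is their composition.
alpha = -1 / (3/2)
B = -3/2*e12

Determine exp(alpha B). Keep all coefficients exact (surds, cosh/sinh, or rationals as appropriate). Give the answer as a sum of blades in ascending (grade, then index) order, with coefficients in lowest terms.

B^2 = (-3/2)^2*(e12)^2 = 9/4*(+1) = 9/4 (a basis 2-blade squares to minus the product of its generators' squares).
B^2 = 9/4 — a positive square means the series sums to a boost: l = 3/2, alpha*l = -1, so exp(alpha B) = cosh(-1) + (sinh(-1)/(3/2))*B = cosh(1) + (-2*sinh(1)/3)*B.
Answer: cosh(1) + sinh(1)*e12


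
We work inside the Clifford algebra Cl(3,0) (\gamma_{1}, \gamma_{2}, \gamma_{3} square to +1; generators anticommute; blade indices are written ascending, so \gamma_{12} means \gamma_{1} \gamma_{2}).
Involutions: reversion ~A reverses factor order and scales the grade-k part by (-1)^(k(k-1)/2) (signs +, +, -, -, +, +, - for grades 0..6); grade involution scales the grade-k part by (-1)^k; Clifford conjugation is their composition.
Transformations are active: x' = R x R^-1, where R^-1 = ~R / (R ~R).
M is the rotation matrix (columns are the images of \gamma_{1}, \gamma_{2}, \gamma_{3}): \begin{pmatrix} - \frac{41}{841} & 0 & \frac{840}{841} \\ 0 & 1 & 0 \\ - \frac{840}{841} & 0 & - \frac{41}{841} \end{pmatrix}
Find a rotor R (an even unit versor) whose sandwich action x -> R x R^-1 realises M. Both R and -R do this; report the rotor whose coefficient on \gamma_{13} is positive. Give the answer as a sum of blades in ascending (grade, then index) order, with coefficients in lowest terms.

Method: write R = a + b12*\gamma_{12} + b13*\gamma_{13} + b23*\gamma_{23} with a^2 + b12^2 + b13^2 + b23^2 = 1 (so R^-1 = ~R). Expanding the columns R e_j ~R gives tr M = 4a^2 - 1 and, from the antisymmetric part, M21 - M12 = -4a*b12, M13 - M31 = 4a*b13, M32 - M23 = -4a*b23.
Here tr M = \frac{759}{841}, so a^2 = (1 + tr M)/4 = \frac{400}{841} and a = ±\frac{20}{29}. Taking a = \frac{20}{29}: M21 - M12 = 0, M13 - M31 = \frac{1680}{841}, M32 - M23 = 0, giving b12 = 0, b13 = \frac{21}{29}, b23 = 0, i.e. R = \frac{20}{29} + \frac{21}{29} \gamma_{13}.
Its \gamma_{13} coefficient is already positive.
Answer: \frac{20}{29} + \frac{21}{29} \gamma_{13}. Key observation: the double cover Spin(3) -> SO(3) sends R and -R to the same matrix (trace \frac{759}{841} here), so the stated sign of the \gamma_{13} coefficient is what selects one sheet.


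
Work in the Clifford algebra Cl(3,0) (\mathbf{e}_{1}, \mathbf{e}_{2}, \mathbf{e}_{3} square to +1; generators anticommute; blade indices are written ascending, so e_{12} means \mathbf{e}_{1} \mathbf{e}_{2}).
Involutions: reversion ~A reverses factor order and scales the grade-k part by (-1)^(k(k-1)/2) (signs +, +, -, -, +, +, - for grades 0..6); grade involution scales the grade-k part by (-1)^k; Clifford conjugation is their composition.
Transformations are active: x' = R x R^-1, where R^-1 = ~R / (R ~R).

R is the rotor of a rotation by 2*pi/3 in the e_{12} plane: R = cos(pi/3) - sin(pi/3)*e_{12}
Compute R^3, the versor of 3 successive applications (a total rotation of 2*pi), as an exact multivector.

The rotor phase is half the rotation angle and phases add under composition, so 3 steps in the e_{12} plane accumulate phase 3*(pi/3) = \pi: R^3 = cos(\pi) - sin(\pi)*e_{12}.
cos(\pi) = -1 and sin(\pi) = 0, so R^3 = -1. The total rotation 2*pi is 1 full turn, so every vector returns to itself, yet the rotor is -1, on the OTHER sheet of the double cover (an odd number of 2*pi turns).
Answer: -1


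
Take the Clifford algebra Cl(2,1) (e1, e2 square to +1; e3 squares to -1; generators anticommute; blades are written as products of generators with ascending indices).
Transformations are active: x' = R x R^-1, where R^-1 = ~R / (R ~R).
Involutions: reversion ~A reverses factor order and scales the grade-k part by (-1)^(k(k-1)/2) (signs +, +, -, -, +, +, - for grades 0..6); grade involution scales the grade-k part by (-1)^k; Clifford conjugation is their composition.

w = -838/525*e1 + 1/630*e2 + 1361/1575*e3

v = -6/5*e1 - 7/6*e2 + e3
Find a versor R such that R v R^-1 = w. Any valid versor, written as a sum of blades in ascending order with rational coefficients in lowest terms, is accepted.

Here q(v) = q(w) = 1621/900; the classical choice R = v + w = -1468/525*e1 - 367/315*e2 + 2936/1575*e3 then realises v -> w under the sandwich.
Answer: -1468/525*e1 - 367/315*e2 + 2936/1575*e3


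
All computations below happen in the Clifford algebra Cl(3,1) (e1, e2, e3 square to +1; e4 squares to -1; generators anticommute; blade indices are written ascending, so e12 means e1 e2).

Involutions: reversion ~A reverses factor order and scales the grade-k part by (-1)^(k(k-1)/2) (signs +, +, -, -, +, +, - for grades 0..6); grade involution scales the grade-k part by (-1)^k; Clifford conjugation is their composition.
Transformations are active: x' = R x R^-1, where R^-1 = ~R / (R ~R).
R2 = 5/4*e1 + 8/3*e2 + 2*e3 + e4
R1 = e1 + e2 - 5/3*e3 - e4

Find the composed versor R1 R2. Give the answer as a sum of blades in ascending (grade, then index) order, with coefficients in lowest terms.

Distribute over the terms of R1 (each basis-blade product reordered to ascending indices, repeated generators contracted through their squares):
(e1) R2 = 5/4 + 8/3*e12 + 2*e13 + e14
(e2) R2 = 8/3 - 5/4*e12 + 2*e23 + e24
(-5/3*e3) R2 = -10/3 + 25/12*e13 + 40/9*e23 - 5/3*e34
(-e4) R2 = 1 + 5/4*e14 + 8/3*e24 + 2*e34
Summing the partial products and collecting blades:
Answer: 19/12 + 17/12*e12 + 49/12*e13 + 9/4*e14 + 58/9*e23 + 11/3*e24 + 1/3*e34


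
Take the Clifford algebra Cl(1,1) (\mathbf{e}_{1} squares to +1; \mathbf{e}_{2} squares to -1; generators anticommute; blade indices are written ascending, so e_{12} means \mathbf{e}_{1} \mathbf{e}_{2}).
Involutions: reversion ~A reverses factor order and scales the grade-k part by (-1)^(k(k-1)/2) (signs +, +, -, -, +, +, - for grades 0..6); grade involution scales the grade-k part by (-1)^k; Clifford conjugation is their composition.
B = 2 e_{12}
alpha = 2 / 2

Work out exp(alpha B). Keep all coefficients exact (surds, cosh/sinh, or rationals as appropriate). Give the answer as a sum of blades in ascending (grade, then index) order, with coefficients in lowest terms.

B^2 = (2)^2*(e_{12})^2 = 4*(+1) = 4 (a basis 2-blade squares to minus the product of its generators' squares).
B^2 = 4 — since the square is positive, the closed form is hyperbolic: l = 2, alpha*l = 2, so exp(alpha B) = cosh(2) + (sinh(2)/2)*B = \cosh{\left(2 \right)} + (\frac{\sinh{\left(2 \right)}}{2})*B.
Answer: \cosh{\left(2 \right)} + \sinh{\left(2 \right)} e_{12}


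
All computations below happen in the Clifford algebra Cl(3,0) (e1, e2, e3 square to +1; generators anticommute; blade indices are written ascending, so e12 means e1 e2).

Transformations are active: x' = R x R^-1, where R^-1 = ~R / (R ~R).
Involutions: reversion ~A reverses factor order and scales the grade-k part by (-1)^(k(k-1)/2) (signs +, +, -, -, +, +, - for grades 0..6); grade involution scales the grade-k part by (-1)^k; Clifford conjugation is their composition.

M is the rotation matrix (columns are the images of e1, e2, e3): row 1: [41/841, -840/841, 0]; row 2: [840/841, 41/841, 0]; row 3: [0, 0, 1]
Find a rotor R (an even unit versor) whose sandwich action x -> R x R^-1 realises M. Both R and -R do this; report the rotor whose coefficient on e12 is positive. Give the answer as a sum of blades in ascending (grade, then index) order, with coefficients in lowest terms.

Method: write R = a + b12*e12 + b13*e13 + b23*e23 with a^2 + b12^2 + b13^2 + b23^2 = 1 (so R^-1 = ~R). Expanding the columns R e_j ~R gives tr M = 4a^2 - 1 and, from the antisymmetric part, M21 - M12 = -4a*b12, M13 - M31 = 4a*b13, M32 - M23 = -4a*b23.
Here tr M = 923/841, so a^2 = (1 + tr M)/4 = 441/841 and a = ±21/29. Taking a = 21/29: M21 - M12 = 1680/841, M13 - M31 = 0, M32 - M23 = 0, giving b12 = -20/29, b13 = 0, b23 = 0, i.e. R = 21/29 - 20/29*e12.
Its e12 coefficient is negative, so report the other preimage -R.
Answer: -21/29 + 20/29*e12. Key observation: the double cover Spin(3) -> SO(3) sends R and -R to the same matrix (trace 923/841 here), so the stated sign of the e12 coefficient is what selects one sheet.


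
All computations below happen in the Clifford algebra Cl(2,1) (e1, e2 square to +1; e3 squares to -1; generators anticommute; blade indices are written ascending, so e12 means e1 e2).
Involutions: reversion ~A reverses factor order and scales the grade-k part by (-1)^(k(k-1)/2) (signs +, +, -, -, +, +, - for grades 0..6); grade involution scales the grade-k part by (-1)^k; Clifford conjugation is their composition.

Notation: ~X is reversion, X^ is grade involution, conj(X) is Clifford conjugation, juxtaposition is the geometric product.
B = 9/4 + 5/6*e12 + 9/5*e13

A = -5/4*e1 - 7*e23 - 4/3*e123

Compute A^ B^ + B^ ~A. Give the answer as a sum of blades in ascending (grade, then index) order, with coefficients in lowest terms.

first term: 45/16*e1 - 163/120*e2 + 41/36*e3 + 63/5*e12 + 35/6*e13 - 63/4*e23 + 3*e123
second term: -45/16*e1 - 163/120*e2 + 41/36*e3 + 63/5*e12 + 35/6*e13 + 63/4*e23 + 3*e123
Answer: -163/60*e2 + 41/18*e3 + 126/5*e12 + 35/3*e13 + 6*e123


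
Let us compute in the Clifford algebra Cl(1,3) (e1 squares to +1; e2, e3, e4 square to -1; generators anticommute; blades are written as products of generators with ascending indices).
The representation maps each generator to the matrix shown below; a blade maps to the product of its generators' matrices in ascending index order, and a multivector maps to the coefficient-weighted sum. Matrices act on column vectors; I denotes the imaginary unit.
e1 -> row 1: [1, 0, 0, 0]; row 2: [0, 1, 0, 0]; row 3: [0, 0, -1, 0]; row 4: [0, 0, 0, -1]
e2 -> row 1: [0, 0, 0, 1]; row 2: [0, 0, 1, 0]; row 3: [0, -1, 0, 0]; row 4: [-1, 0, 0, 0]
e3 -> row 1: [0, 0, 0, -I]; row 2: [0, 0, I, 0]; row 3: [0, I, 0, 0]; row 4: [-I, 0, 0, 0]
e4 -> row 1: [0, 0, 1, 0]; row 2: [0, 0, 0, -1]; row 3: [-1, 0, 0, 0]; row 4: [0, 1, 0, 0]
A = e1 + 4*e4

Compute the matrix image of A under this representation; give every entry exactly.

M = (1)*rho(e1) + (4)*rho(e4), summed entrywise:
Answer: row 1: [1, 0, 4, 0]; row 2: [0, 1, 0, -4]; row 3: [-4, 0, -1, 0]; row 4: [0, 4, 0, -1]


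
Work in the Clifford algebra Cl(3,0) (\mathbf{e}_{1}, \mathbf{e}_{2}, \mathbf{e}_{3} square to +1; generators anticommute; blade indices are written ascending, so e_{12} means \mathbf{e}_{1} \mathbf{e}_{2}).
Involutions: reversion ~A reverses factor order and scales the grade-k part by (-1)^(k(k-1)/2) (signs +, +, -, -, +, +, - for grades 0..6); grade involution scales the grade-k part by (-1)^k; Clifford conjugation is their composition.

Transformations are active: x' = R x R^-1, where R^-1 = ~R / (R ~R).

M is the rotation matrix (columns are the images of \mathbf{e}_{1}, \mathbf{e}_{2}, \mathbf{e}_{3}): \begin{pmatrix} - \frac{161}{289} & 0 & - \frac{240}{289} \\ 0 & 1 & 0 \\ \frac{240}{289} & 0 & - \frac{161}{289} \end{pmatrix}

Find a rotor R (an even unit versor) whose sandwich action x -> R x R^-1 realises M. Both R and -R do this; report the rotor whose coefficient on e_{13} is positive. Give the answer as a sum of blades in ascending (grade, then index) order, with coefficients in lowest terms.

Method: write R = a + b12*e_{12} + b13*e_{13} + b23*e_{23} with a^2 + b12^2 + b13^2 + b23^2 = 1 (so R^-1 = ~R). Expanding the columns R e_j ~R gives tr M = 4a^2 - 1 and, from the antisymmetric part, M21 - M12 = -4a*b12, M13 - M31 = 4a*b13, M32 - M23 = -4a*b23.
Here tr M = -\frac{33}{289}, so a^2 = (1 + tr M)/4 = \frac{64}{289} and a = ±\frac{8}{17}. Taking a = \frac{8}{17}: M21 - M12 = 0, M13 - M31 = -\frac{480}{289}, M32 - M23 = 0, giving b12 = 0, b13 = -\frac{15}{17}, b23 = 0, i.e. R = \frac{8}{17} - \frac{15}{17} e_{13}.
Its e_{13} coefficient is negative, so report the other preimage -R.
Answer: -\frac{8}{17} + \frac{15}{17} e_{13}. Note: both R and -R realise this M (trace -\frac{33}{289}); the covering map identifies them, and the e_{13}-coefficient sign is the tie-breaker.


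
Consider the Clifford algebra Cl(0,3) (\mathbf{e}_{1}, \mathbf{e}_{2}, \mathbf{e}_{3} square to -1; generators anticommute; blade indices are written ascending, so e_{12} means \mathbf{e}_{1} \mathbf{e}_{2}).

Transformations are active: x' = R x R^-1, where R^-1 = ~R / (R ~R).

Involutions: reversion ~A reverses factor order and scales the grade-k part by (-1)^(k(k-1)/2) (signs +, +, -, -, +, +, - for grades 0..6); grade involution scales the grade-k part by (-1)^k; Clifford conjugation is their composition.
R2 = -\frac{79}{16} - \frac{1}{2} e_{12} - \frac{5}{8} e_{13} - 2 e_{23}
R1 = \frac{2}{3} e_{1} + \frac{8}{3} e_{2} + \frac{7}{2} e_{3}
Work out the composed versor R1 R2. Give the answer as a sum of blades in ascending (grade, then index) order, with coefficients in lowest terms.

Distribute over the terms of R1 (each basis-blade product reordered to ascending indices, repeated generators contracted through their squares):
(\frac{2}{3} e_{1}) R2 = -\frac{79}{24} e_{1} + \frac{1}{3} e_{2} + \frac{5}{12} e_{3} - \frac{4}{3} e_{123}
(\frac{8}{3} e_{2}) R2 = -\frac{4}{3} e_{1} - \frac{79}{6} e_{2} + \frac{16}{3} e_{3} + \frac{5}{3} e_{123}
(\frac{7}{2} e_{3}) R2 = -\frac{35}{16} e_{1} - 7 e_{2} - \frac{553}{32} e_{3} - \frac{7}{4} e_{123}
Summing the partial products and collecting blades:
Answer: -\frac{109}{16} e_{1} - \frac{119}{6} e_{2} - \frac{369}{32} e_{3} - \frac{17}{12} e_{123}


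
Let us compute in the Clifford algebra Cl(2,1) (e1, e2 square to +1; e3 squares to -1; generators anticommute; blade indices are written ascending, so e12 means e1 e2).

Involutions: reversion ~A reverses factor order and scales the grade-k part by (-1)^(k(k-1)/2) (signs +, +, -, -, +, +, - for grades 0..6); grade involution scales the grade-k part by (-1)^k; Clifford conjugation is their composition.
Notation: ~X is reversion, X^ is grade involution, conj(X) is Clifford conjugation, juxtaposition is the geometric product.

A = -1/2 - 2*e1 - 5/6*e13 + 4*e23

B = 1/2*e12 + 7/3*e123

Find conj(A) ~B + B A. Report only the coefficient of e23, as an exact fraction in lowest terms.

first term: 28/3*e1 + 17/18*e2 + 1/4*e12 - 2*e13 - 61/12*e23 + 7/6*e123
second term: 28/3*e1 + 53/18*e2 - 1/4*e12 + 2*e13 - 17/4*e23 - 7/6*e123
Answer: -28/3


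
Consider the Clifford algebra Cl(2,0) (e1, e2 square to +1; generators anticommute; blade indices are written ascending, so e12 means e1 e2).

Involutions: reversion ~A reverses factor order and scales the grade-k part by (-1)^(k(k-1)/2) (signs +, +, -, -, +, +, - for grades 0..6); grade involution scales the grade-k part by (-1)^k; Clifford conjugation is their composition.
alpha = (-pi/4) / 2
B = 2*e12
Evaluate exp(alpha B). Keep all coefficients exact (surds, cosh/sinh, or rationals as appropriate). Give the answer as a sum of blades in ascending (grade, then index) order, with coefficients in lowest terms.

B^2 = (2)^2*(e12)^2 = 4*(-1) = -4 (a basis 2-blade squares to minus the product of its generators' squares).
B^2 = -4 — B^2 < 0, so the exponential closes trigonometrically: l = 2, alpha*l = -pi/4, so exp(alpha B) = cos(-pi/4) + (sin(-pi/4)/2)*B = sqrt(2)/2 + (-sqrt(2)/4)*B.
Answer: sqrt(2)/2 - sqrt(2)/2*e12


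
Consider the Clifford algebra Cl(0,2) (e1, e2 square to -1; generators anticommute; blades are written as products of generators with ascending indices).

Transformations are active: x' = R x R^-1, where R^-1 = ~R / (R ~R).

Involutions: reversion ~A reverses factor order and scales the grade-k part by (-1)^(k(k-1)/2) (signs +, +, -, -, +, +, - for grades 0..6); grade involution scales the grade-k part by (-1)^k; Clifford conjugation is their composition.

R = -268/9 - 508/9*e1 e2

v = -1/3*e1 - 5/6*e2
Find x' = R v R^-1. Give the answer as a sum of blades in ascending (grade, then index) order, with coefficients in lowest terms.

~R = -268/9 + 508/9*e1 e2, and R ~R = 329888/81, so R^-1 = ~R / (329888/81).
R v = -334/9*e1 + 1178/27*e2
Answer: 54185/61854*e1 + 6041/30927*e2


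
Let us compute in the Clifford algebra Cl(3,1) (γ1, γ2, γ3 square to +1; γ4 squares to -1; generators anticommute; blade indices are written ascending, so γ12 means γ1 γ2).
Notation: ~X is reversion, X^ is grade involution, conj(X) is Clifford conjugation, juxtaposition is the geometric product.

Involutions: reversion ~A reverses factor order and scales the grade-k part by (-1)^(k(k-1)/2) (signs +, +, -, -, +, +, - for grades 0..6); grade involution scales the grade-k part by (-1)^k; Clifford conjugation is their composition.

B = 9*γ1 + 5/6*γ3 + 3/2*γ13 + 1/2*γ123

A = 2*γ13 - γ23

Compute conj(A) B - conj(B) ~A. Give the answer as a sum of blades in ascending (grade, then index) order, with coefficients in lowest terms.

first term: 3 - 13/6*γ1 - 1/6*γ2 + 18*γ3 + 3/2*γ12 + 9*γ123
second term: -3 - 13/6*γ1 - 1/6*γ2 + 18*γ3 + 3/2*γ12 - 9*γ123
Answer: 6 + 18*γ123


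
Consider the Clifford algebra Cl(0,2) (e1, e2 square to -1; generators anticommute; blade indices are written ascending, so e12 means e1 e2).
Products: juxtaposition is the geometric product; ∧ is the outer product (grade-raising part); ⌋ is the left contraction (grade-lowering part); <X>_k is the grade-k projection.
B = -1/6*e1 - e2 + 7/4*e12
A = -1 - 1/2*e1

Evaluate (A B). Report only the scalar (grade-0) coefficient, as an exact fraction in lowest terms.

step 1: -1/12 + 1/6*e1 + 15/8*e2 - 5/4*e12
Answer: -1/12


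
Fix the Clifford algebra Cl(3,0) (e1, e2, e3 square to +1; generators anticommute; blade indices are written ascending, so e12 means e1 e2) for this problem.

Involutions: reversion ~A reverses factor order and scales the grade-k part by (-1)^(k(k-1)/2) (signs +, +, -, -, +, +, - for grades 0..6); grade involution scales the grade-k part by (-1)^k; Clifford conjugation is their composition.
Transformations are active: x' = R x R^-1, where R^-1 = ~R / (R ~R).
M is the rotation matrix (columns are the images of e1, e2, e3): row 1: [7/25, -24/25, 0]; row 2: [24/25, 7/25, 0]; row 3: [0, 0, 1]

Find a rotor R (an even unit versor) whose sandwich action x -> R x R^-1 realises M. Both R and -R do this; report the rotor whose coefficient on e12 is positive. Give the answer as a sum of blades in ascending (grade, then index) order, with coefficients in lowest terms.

Method: write R = a + b12*e12 + b13*e13 + b23*e23 with a^2 + b12^2 + b13^2 + b23^2 = 1 (so R^-1 = ~R). Expanding the columns R e_j ~R gives tr M = 4a^2 - 1 and, from the antisymmetric part, M21 - M12 = -4a*b12, M13 - M31 = 4a*b13, M32 - M23 = -4a*b23.
Here tr M = 39/25, so a^2 = (1 + tr M)/4 = 16/25 and a = ±4/5. Taking a = 4/5: M21 - M12 = 48/25, M13 - M31 = 0, M32 - M23 = 0, giving b12 = -3/5, b13 = 0, b23 = 0, i.e. R = 4/5 - 3/5*e12.
Its e12 coefficient is negative, so report the other preimage -R.
Answer: -4/5 + 3/5*e12. Recall the cover is two-to-one: with M of trace 39/25, both preimages act alike, and the stated e12 sign chooses the sheet.
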